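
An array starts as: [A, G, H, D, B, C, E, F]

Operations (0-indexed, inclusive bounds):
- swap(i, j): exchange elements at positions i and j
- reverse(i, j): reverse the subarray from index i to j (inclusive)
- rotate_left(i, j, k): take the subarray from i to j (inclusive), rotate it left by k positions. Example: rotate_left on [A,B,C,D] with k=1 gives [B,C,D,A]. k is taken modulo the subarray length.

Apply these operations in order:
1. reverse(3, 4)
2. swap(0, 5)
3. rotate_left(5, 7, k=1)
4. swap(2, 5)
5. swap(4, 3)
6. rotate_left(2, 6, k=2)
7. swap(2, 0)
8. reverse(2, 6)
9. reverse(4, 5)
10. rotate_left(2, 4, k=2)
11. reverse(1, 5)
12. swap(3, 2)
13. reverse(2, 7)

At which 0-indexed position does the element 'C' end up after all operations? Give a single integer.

Answer: 3

Derivation:
After 1 (reverse(3, 4)): [A, G, H, B, D, C, E, F]
After 2 (swap(0, 5)): [C, G, H, B, D, A, E, F]
After 3 (rotate_left(5, 7, k=1)): [C, G, H, B, D, E, F, A]
After 4 (swap(2, 5)): [C, G, E, B, D, H, F, A]
After 5 (swap(4, 3)): [C, G, E, D, B, H, F, A]
After 6 (rotate_left(2, 6, k=2)): [C, G, B, H, F, E, D, A]
After 7 (swap(2, 0)): [B, G, C, H, F, E, D, A]
After 8 (reverse(2, 6)): [B, G, D, E, F, H, C, A]
After 9 (reverse(4, 5)): [B, G, D, E, H, F, C, A]
After 10 (rotate_left(2, 4, k=2)): [B, G, H, D, E, F, C, A]
After 11 (reverse(1, 5)): [B, F, E, D, H, G, C, A]
After 12 (swap(3, 2)): [B, F, D, E, H, G, C, A]
After 13 (reverse(2, 7)): [B, F, A, C, G, H, E, D]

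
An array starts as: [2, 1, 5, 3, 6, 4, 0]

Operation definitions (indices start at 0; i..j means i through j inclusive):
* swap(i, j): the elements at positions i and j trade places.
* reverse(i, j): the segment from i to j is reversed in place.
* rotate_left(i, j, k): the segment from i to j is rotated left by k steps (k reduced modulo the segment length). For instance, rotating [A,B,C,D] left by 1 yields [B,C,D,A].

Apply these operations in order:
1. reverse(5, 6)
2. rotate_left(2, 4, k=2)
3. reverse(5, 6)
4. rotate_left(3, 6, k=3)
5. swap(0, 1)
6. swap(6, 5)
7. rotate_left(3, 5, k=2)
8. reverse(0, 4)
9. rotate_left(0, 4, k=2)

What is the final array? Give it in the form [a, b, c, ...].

Answer: [6, 2, 1, 0, 4, 5, 3]

Derivation:
After 1 (reverse(5, 6)): [2, 1, 5, 3, 6, 0, 4]
After 2 (rotate_left(2, 4, k=2)): [2, 1, 6, 5, 3, 0, 4]
After 3 (reverse(5, 6)): [2, 1, 6, 5, 3, 4, 0]
After 4 (rotate_left(3, 6, k=3)): [2, 1, 6, 0, 5, 3, 4]
After 5 (swap(0, 1)): [1, 2, 6, 0, 5, 3, 4]
After 6 (swap(6, 5)): [1, 2, 6, 0, 5, 4, 3]
After 7 (rotate_left(3, 5, k=2)): [1, 2, 6, 4, 0, 5, 3]
After 8 (reverse(0, 4)): [0, 4, 6, 2, 1, 5, 3]
After 9 (rotate_left(0, 4, k=2)): [6, 2, 1, 0, 4, 5, 3]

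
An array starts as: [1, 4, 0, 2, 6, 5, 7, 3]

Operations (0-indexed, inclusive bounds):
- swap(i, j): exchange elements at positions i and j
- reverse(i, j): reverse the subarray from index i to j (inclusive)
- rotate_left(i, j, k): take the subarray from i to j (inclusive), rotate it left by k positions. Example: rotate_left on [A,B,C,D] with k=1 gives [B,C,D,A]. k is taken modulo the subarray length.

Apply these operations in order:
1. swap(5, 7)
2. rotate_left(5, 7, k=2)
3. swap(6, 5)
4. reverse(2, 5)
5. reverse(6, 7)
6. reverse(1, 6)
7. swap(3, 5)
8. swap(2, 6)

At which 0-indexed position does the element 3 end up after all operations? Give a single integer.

After 1 (swap(5, 7)): [1, 4, 0, 2, 6, 3, 7, 5]
After 2 (rotate_left(5, 7, k=2)): [1, 4, 0, 2, 6, 5, 3, 7]
After 3 (swap(6, 5)): [1, 4, 0, 2, 6, 3, 5, 7]
After 4 (reverse(2, 5)): [1, 4, 3, 6, 2, 0, 5, 7]
After 5 (reverse(6, 7)): [1, 4, 3, 6, 2, 0, 7, 5]
After 6 (reverse(1, 6)): [1, 7, 0, 2, 6, 3, 4, 5]
After 7 (swap(3, 5)): [1, 7, 0, 3, 6, 2, 4, 5]
After 8 (swap(2, 6)): [1, 7, 4, 3, 6, 2, 0, 5]

Answer: 3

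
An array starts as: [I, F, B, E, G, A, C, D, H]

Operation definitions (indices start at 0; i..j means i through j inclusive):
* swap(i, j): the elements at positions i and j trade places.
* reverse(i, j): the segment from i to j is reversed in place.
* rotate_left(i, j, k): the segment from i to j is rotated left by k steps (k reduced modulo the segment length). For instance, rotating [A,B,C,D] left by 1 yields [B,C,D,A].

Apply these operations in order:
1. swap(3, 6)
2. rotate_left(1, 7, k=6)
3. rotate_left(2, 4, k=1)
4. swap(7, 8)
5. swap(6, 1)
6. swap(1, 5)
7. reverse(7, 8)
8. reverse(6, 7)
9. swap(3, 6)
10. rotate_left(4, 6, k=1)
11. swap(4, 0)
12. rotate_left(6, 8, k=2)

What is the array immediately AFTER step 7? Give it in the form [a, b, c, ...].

After 1 (swap(3, 6)): [I, F, B, C, G, A, E, D, H]
After 2 (rotate_left(1, 7, k=6)): [I, D, F, B, C, G, A, E, H]
After 3 (rotate_left(2, 4, k=1)): [I, D, B, C, F, G, A, E, H]
After 4 (swap(7, 8)): [I, D, B, C, F, G, A, H, E]
After 5 (swap(6, 1)): [I, A, B, C, F, G, D, H, E]
After 6 (swap(1, 5)): [I, G, B, C, F, A, D, H, E]
After 7 (reverse(7, 8)): [I, G, B, C, F, A, D, E, H]

Answer: [I, G, B, C, F, A, D, E, H]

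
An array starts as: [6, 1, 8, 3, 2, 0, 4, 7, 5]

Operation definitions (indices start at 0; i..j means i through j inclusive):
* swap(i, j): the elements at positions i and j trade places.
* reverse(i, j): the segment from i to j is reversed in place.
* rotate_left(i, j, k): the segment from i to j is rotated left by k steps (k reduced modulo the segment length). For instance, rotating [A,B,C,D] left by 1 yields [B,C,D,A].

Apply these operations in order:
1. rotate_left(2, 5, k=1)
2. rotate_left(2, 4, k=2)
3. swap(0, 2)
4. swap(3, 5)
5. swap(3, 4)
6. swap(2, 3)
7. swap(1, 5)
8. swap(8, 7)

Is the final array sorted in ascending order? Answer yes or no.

Answer: no

Derivation:
After 1 (rotate_left(2, 5, k=1)): [6, 1, 3, 2, 0, 8, 4, 7, 5]
After 2 (rotate_left(2, 4, k=2)): [6, 1, 0, 3, 2, 8, 4, 7, 5]
After 3 (swap(0, 2)): [0, 1, 6, 3, 2, 8, 4, 7, 5]
After 4 (swap(3, 5)): [0, 1, 6, 8, 2, 3, 4, 7, 5]
After 5 (swap(3, 4)): [0, 1, 6, 2, 8, 3, 4, 7, 5]
After 6 (swap(2, 3)): [0, 1, 2, 6, 8, 3, 4, 7, 5]
After 7 (swap(1, 5)): [0, 3, 2, 6, 8, 1, 4, 7, 5]
After 8 (swap(8, 7)): [0, 3, 2, 6, 8, 1, 4, 5, 7]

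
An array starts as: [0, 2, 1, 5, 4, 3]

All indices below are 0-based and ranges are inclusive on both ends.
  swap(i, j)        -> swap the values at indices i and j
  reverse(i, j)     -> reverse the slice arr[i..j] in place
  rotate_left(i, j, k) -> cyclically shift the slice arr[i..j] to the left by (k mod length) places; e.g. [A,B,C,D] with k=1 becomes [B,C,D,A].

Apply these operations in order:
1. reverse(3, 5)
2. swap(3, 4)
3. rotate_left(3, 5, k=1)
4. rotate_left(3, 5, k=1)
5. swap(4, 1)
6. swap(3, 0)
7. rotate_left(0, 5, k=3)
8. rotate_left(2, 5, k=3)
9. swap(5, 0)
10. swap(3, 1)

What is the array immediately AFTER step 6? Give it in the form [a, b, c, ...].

Answer: [5, 4, 1, 0, 2, 3]

Derivation:
After 1 (reverse(3, 5)): [0, 2, 1, 3, 4, 5]
After 2 (swap(3, 4)): [0, 2, 1, 4, 3, 5]
After 3 (rotate_left(3, 5, k=1)): [0, 2, 1, 3, 5, 4]
After 4 (rotate_left(3, 5, k=1)): [0, 2, 1, 5, 4, 3]
After 5 (swap(4, 1)): [0, 4, 1, 5, 2, 3]
After 6 (swap(3, 0)): [5, 4, 1, 0, 2, 3]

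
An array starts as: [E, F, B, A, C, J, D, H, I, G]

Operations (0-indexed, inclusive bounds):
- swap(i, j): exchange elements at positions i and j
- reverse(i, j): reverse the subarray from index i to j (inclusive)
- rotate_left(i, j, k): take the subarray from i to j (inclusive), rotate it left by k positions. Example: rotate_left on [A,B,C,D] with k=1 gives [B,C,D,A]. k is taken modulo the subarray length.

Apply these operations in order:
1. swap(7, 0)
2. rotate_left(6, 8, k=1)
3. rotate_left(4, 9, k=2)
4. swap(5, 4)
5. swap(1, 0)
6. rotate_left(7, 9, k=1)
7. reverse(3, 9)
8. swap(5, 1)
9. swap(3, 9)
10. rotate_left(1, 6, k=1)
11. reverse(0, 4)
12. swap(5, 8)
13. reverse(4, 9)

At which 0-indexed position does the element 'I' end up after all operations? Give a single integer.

Answer: 8

Derivation:
After 1 (swap(7, 0)): [H, F, B, A, C, J, D, E, I, G]
After 2 (rotate_left(6, 8, k=1)): [H, F, B, A, C, J, E, I, D, G]
After 3 (rotate_left(4, 9, k=2)): [H, F, B, A, E, I, D, G, C, J]
After 4 (swap(5, 4)): [H, F, B, A, I, E, D, G, C, J]
After 5 (swap(1, 0)): [F, H, B, A, I, E, D, G, C, J]
After 6 (rotate_left(7, 9, k=1)): [F, H, B, A, I, E, D, C, J, G]
After 7 (reverse(3, 9)): [F, H, B, G, J, C, D, E, I, A]
After 8 (swap(5, 1)): [F, C, B, G, J, H, D, E, I, A]
After 9 (swap(3, 9)): [F, C, B, A, J, H, D, E, I, G]
After 10 (rotate_left(1, 6, k=1)): [F, B, A, J, H, D, C, E, I, G]
After 11 (reverse(0, 4)): [H, J, A, B, F, D, C, E, I, G]
After 12 (swap(5, 8)): [H, J, A, B, F, I, C, E, D, G]
After 13 (reverse(4, 9)): [H, J, A, B, G, D, E, C, I, F]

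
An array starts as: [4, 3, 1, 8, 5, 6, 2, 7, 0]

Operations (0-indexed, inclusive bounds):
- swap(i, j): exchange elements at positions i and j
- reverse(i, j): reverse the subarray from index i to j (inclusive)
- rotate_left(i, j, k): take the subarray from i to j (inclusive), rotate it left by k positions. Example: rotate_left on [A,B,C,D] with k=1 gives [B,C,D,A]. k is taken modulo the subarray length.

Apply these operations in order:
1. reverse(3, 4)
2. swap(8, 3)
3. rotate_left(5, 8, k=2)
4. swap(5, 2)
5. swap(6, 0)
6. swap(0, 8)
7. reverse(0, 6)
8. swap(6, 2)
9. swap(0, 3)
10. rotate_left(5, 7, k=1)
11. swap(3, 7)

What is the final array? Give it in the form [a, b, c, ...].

After 1 (reverse(3, 4)): [4, 3, 1, 5, 8, 6, 2, 7, 0]
After 2 (swap(8, 3)): [4, 3, 1, 0, 8, 6, 2, 7, 5]
After 3 (rotate_left(5, 8, k=2)): [4, 3, 1, 0, 8, 7, 5, 6, 2]
After 4 (swap(5, 2)): [4, 3, 7, 0, 8, 1, 5, 6, 2]
After 5 (swap(6, 0)): [5, 3, 7, 0, 8, 1, 4, 6, 2]
After 6 (swap(0, 8)): [2, 3, 7, 0, 8, 1, 4, 6, 5]
After 7 (reverse(0, 6)): [4, 1, 8, 0, 7, 3, 2, 6, 5]
After 8 (swap(6, 2)): [4, 1, 2, 0, 7, 3, 8, 6, 5]
After 9 (swap(0, 3)): [0, 1, 2, 4, 7, 3, 8, 6, 5]
After 10 (rotate_left(5, 7, k=1)): [0, 1, 2, 4, 7, 8, 6, 3, 5]
After 11 (swap(3, 7)): [0, 1, 2, 3, 7, 8, 6, 4, 5]

Answer: [0, 1, 2, 3, 7, 8, 6, 4, 5]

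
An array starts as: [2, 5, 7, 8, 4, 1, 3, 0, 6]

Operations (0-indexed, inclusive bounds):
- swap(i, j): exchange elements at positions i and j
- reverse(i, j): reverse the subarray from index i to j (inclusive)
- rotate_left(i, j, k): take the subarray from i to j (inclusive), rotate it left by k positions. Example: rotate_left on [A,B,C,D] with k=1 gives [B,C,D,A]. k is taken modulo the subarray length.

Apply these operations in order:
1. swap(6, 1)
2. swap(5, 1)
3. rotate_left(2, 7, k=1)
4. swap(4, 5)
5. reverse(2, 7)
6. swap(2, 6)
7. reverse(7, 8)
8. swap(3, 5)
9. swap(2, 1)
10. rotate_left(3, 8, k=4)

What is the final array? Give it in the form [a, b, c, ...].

Answer: [2, 4, 1, 6, 8, 5, 3, 0, 7]

Derivation:
After 1 (swap(6, 1)): [2, 3, 7, 8, 4, 1, 5, 0, 6]
After 2 (swap(5, 1)): [2, 1, 7, 8, 4, 3, 5, 0, 6]
After 3 (rotate_left(2, 7, k=1)): [2, 1, 8, 4, 3, 5, 0, 7, 6]
After 4 (swap(4, 5)): [2, 1, 8, 4, 5, 3, 0, 7, 6]
After 5 (reverse(2, 7)): [2, 1, 7, 0, 3, 5, 4, 8, 6]
After 6 (swap(2, 6)): [2, 1, 4, 0, 3, 5, 7, 8, 6]
After 7 (reverse(7, 8)): [2, 1, 4, 0, 3, 5, 7, 6, 8]
After 8 (swap(3, 5)): [2, 1, 4, 5, 3, 0, 7, 6, 8]
After 9 (swap(2, 1)): [2, 4, 1, 5, 3, 0, 7, 6, 8]
After 10 (rotate_left(3, 8, k=4)): [2, 4, 1, 6, 8, 5, 3, 0, 7]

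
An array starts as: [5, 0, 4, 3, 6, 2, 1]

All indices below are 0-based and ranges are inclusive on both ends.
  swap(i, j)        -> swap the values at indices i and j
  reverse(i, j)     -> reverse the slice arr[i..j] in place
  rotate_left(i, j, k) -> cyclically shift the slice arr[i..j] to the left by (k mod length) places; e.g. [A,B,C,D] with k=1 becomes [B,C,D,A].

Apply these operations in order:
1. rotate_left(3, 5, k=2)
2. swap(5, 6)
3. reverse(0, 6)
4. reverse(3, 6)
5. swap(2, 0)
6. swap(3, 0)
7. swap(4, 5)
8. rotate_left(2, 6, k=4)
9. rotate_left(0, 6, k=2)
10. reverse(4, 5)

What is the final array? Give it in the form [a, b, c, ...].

After 1 (rotate_left(3, 5, k=2)): [5, 0, 4, 2, 3, 6, 1]
After 2 (swap(5, 6)): [5, 0, 4, 2, 3, 1, 6]
After 3 (reverse(0, 6)): [6, 1, 3, 2, 4, 0, 5]
After 4 (reverse(3, 6)): [6, 1, 3, 5, 0, 4, 2]
After 5 (swap(2, 0)): [3, 1, 6, 5, 0, 4, 2]
After 6 (swap(3, 0)): [5, 1, 6, 3, 0, 4, 2]
After 7 (swap(4, 5)): [5, 1, 6, 3, 4, 0, 2]
After 8 (rotate_left(2, 6, k=4)): [5, 1, 2, 6, 3, 4, 0]
After 9 (rotate_left(0, 6, k=2)): [2, 6, 3, 4, 0, 5, 1]
After 10 (reverse(4, 5)): [2, 6, 3, 4, 5, 0, 1]

Answer: [2, 6, 3, 4, 5, 0, 1]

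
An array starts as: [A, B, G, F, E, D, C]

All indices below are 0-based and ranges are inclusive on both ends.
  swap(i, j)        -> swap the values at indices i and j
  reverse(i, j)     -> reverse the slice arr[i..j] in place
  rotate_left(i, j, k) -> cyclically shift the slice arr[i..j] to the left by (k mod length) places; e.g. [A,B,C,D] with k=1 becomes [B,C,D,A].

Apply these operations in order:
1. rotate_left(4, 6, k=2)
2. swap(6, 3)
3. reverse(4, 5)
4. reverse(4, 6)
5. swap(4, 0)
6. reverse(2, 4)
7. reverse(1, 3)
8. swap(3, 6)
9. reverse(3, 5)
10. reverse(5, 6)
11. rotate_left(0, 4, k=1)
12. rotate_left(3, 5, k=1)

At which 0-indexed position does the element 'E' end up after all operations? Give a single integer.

After 1 (rotate_left(4, 6, k=2)): [A, B, G, F, C, E, D]
After 2 (swap(6, 3)): [A, B, G, D, C, E, F]
After 3 (reverse(4, 5)): [A, B, G, D, E, C, F]
After 4 (reverse(4, 6)): [A, B, G, D, F, C, E]
After 5 (swap(4, 0)): [F, B, G, D, A, C, E]
After 6 (reverse(2, 4)): [F, B, A, D, G, C, E]
After 7 (reverse(1, 3)): [F, D, A, B, G, C, E]
After 8 (swap(3, 6)): [F, D, A, E, G, C, B]
After 9 (reverse(3, 5)): [F, D, A, C, G, E, B]
After 10 (reverse(5, 6)): [F, D, A, C, G, B, E]
After 11 (rotate_left(0, 4, k=1)): [D, A, C, G, F, B, E]
After 12 (rotate_left(3, 5, k=1)): [D, A, C, F, B, G, E]

Answer: 6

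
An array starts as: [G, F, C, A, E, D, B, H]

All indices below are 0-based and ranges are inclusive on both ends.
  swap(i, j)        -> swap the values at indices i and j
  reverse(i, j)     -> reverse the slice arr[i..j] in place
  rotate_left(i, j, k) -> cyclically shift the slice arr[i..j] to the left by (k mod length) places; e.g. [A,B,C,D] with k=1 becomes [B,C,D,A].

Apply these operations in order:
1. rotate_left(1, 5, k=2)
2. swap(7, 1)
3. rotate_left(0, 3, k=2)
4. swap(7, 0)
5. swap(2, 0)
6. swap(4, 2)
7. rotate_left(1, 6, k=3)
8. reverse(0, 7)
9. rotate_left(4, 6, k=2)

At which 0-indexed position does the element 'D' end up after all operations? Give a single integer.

Answer: 3

Derivation:
After 1 (rotate_left(1, 5, k=2)): [G, A, E, D, F, C, B, H]
After 2 (swap(7, 1)): [G, H, E, D, F, C, B, A]
After 3 (rotate_left(0, 3, k=2)): [E, D, G, H, F, C, B, A]
After 4 (swap(7, 0)): [A, D, G, H, F, C, B, E]
After 5 (swap(2, 0)): [G, D, A, H, F, C, B, E]
After 6 (swap(4, 2)): [G, D, F, H, A, C, B, E]
After 7 (rotate_left(1, 6, k=3)): [G, A, C, B, D, F, H, E]
After 8 (reverse(0, 7)): [E, H, F, D, B, C, A, G]
After 9 (rotate_left(4, 6, k=2)): [E, H, F, D, A, B, C, G]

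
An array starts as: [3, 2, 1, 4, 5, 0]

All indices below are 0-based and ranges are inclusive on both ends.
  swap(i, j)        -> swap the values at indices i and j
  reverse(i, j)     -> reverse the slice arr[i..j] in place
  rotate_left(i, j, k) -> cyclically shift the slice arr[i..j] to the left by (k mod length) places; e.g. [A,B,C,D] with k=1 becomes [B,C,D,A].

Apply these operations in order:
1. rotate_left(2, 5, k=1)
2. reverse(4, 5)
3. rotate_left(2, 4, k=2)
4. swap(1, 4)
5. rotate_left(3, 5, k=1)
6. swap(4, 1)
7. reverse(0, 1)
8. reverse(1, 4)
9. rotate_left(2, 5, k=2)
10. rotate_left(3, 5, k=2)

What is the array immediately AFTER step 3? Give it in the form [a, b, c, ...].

After 1 (rotate_left(2, 5, k=1)): [3, 2, 4, 5, 0, 1]
After 2 (reverse(4, 5)): [3, 2, 4, 5, 1, 0]
After 3 (rotate_left(2, 4, k=2)): [3, 2, 1, 4, 5, 0]

Answer: [3, 2, 1, 4, 5, 0]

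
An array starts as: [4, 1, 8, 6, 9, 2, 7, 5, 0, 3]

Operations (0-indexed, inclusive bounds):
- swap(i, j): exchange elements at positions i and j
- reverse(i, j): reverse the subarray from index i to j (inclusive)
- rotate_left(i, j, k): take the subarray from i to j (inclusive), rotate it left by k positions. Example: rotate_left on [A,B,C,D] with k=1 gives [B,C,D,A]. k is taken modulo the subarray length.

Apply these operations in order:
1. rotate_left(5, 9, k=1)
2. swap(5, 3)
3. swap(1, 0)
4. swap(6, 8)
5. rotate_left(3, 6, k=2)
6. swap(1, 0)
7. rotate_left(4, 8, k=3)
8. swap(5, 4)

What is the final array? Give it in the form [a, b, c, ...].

After 1 (rotate_left(5, 9, k=1)): [4, 1, 8, 6, 9, 7, 5, 0, 3, 2]
After 2 (swap(5, 3)): [4, 1, 8, 7, 9, 6, 5, 0, 3, 2]
After 3 (swap(1, 0)): [1, 4, 8, 7, 9, 6, 5, 0, 3, 2]
After 4 (swap(6, 8)): [1, 4, 8, 7, 9, 6, 3, 0, 5, 2]
After 5 (rotate_left(3, 6, k=2)): [1, 4, 8, 6, 3, 7, 9, 0, 5, 2]
After 6 (swap(1, 0)): [4, 1, 8, 6, 3, 7, 9, 0, 5, 2]
After 7 (rotate_left(4, 8, k=3)): [4, 1, 8, 6, 0, 5, 3, 7, 9, 2]
After 8 (swap(5, 4)): [4, 1, 8, 6, 5, 0, 3, 7, 9, 2]

Answer: [4, 1, 8, 6, 5, 0, 3, 7, 9, 2]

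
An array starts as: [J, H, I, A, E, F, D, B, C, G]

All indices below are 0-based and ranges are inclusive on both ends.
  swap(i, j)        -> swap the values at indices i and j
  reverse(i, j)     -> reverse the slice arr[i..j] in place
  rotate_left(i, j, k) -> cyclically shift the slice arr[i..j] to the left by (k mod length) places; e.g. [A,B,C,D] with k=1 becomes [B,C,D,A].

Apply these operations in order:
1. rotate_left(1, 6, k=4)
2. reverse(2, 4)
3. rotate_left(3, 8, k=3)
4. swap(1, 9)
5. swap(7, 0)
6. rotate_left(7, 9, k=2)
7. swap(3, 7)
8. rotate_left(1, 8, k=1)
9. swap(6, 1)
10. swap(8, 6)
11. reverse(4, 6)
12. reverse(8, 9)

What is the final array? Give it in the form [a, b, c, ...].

Answer: [D, E, F, B, G, H, C, J, A, I]

Derivation:
After 1 (rotate_left(1, 6, k=4)): [J, F, D, H, I, A, E, B, C, G]
After 2 (reverse(2, 4)): [J, F, I, H, D, A, E, B, C, G]
After 3 (rotate_left(3, 8, k=3)): [J, F, I, E, B, C, H, D, A, G]
After 4 (swap(1, 9)): [J, G, I, E, B, C, H, D, A, F]
After 5 (swap(7, 0)): [D, G, I, E, B, C, H, J, A, F]
After 6 (rotate_left(7, 9, k=2)): [D, G, I, E, B, C, H, F, J, A]
After 7 (swap(3, 7)): [D, G, I, F, B, C, H, E, J, A]
After 8 (rotate_left(1, 8, k=1)): [D, I, F, B, C, H, E, J, G, A]
After 9 (swap(6, 1)): [D, E, F, B, C, H, I, J, G, A]
After 10 (swap(8, 6)): [D, E, F, B, C, H, G, J, I, A]
After 11 (reverse(4, 6)): [D, E, F, B, G, H, C, J, I, A]
After 12 (reverse(8, 9)): [D, E, F, B, G, H, C, J, A, I]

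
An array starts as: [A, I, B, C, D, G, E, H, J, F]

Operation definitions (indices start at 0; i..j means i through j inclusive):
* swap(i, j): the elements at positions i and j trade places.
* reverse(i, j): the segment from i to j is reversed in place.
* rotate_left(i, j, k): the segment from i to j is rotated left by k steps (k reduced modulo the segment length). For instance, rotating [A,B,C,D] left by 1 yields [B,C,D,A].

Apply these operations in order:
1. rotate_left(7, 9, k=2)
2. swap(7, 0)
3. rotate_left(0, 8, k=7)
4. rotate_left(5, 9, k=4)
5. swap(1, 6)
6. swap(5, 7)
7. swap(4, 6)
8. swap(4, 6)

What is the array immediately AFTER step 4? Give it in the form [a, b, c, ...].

Answer: [A, H, F, I, B, J, C, D, G, E]

Derivation:
After 1 (rotate_left(7, 9, k=2)): [A, I, B, C, D, G, E, F, H, J]
After 2 (swap(7, 0)): [F, I, B, C, D, G, E, A, H, J]
After 3 (rotate_left(0, 8, k=7)): [A, H, F, I, B, C, D, G, E, J]
After 4 (rotate_left(5, 9, k=4)): [A, H, F, I, B, J, C, D, G, E]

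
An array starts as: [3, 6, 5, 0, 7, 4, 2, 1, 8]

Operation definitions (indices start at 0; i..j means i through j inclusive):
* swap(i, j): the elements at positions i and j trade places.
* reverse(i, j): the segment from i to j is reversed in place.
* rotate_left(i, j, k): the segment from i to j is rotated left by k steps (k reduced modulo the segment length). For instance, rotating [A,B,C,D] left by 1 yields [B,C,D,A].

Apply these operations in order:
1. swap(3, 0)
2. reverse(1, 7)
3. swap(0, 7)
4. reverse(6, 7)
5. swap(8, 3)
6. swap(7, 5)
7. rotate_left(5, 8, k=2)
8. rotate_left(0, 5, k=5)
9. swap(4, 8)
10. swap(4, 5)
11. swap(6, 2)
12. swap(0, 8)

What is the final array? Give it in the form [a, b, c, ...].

Answer: [8, 6, 4, 2, 7, 0, 1, 5, 3]

Derivation:
After 1 (swap(3, 0)): [0, 6, 5, 3, 7, 4, 2, 1, 8]
After 2 (reverse(1, 7)): [0, 1, 2, 4, 7, 3, 5, 6, 8]
After 3 (swap(0, 7)): [6, 1, 2, 4, 7, 3, 5, 0, 8]
After 4 (reverse(6, 7)): [6, 1, 2, 4, 7, 3, 0, 5, 8]
After 5 (swap(8, 3)): [6, 1, 2, 8, 7, 3, 0, 5, 4]
After 6 (swap(7, 5)): [6, 1, 2, 8, 7, 5, 0, 3, 4]
After 7 (rotate_left(5, 8, k=2)): [6, 1, 2, 8, 7, 3, 4, 5, 0]
After 8 (rotate_left(0, 5, k=5)): [3, 6, 1, 2, 8, 7, 4, 5, 0]
After 9 (swap(4, 8)): [3, 6, 1, 2, 0, 7, 4, 5, 8]
After 10 (swap(4, 5)): [3, 6, 1, 2, 7, 0, 4, 5, 8]
After 11 (swap(6, 2)): [3, 6, 4, 2, 7, 0, 1, 5, 8]
After 12 (swap(0, 8)): [8, 6, 4, 2, 7, 0, 1, 5, 3]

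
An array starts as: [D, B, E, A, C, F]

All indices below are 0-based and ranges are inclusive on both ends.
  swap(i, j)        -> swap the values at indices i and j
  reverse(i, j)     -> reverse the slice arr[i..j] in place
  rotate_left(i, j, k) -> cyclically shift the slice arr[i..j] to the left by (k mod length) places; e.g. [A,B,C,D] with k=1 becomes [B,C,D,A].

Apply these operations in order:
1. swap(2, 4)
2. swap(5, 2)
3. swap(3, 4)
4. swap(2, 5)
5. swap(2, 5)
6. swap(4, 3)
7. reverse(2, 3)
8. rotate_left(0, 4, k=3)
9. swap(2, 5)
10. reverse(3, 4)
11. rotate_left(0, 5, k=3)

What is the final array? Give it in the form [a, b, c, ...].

Answer: [A, B, D, F, E, C]

Derivation:
After 1 (swap(2, 4)): [D, B, C, A, E, F]
After 2 (swap(5, 2)): [D, B, F, A, E, C]
After 3 (swap(3, 4)): [D, B, F, E, A, C]
After 4 (swap(2, 5)): [D, B, C, E, A, F]
After 5 (swap(2, 5)): [D, B, F, E, A, C]
After 6 (swap(4, 3)): [D, B, F, A, E, C]
After 7 (reverse(2, 3)): [D, B, A, F, E, C]
After 8 (rotate_left(0, 4, k=3)): [F, E, D, B, A, C]
After 9 (swap(2, 5)): [F, E, C, B, A, D]
After 10 (reverse(3, 4)): [F, E, C, A, B, D]
After 11 (rotate_left(0, 5, k=3)): [A, B, D, F, E, C]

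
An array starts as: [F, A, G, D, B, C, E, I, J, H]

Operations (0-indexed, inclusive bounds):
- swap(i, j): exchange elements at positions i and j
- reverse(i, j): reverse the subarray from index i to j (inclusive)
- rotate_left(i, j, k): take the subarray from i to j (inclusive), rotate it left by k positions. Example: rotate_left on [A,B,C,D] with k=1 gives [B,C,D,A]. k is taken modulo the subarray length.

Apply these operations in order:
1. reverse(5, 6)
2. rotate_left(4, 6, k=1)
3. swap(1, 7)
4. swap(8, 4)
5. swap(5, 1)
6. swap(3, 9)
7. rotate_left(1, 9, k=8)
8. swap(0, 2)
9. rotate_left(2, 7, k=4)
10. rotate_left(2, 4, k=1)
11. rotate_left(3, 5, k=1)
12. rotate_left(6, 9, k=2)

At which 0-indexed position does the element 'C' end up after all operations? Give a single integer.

Answer: 0

Derivation:
After 1 (reverse(5, 6)): [F, A, G, D, B, E, C, I, J, H]
After 2 (rotate_left(4, 6, k=1)): [F, A, G, D, E, C, B, I, J, H]
After 3 (swap(1, 7)): [F, I, G, D, E, C, B, A, J, H]
After 4 (swap(8, 4)): [F, I, G, D, J, C, B, A, E, H]
After 5 (swap(5, 1)): [F, C, G, D, J, I, B, A, E, H]
After 6 (swap(3, 9)): [F, C, G, H, J, I, B, A, E, D]
After 7 (rotate_left(1, 9, k=8)): [F, D, C, G, H, J, I, B, A, E]
After 8 (swap(0, 2)): [C, D, F, G, H, J, I, B, A, E]
After 9 (rotate_left(2, 7, k=4)): [C, D, I, B, F, G, H, J, A, E]
After 10 (rotate_left(2, 4, k=1)): [C, D, B, F, I, G, H, J, A, E]
After 11 (rotate_left(3, 5, k=1)): [C, D, B, I, G, F, H, J, A, E]
After 12 (rotate_left(6, 9, k=2)): [C, D, B, I, G, F, A, E, H, J]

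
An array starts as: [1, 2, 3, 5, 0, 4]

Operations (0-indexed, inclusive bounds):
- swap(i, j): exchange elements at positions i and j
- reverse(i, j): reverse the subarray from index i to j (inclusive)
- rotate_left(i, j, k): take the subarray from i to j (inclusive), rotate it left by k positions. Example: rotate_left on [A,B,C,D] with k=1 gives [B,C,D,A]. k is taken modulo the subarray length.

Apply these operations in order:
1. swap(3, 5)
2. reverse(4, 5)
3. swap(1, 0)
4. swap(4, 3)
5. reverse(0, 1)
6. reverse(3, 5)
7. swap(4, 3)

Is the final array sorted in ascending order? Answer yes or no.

Answer: no

Derivation:
After 1 (swap(3, 5)): [1, 2, 3, 4, 0, 5]
After 2 (reverse(4, 5)): [1, 2, 3, 4, 5, 0]
After 3 (swap(1, 0)): [2, 1, 3, 4, 5, 0]
After 4 (swap(4, 3)): [2, 1, 3, 5, 4, 0]
After 5 (reverse(0, 1)): [1, 2, 3, 5, 4, 0]
After 6 (reverse(3, 5)): [1, 2, 3, 0, 4, 5]
After 7 (swap(4, 3)): [1, 2, 3, 4, 0, 5]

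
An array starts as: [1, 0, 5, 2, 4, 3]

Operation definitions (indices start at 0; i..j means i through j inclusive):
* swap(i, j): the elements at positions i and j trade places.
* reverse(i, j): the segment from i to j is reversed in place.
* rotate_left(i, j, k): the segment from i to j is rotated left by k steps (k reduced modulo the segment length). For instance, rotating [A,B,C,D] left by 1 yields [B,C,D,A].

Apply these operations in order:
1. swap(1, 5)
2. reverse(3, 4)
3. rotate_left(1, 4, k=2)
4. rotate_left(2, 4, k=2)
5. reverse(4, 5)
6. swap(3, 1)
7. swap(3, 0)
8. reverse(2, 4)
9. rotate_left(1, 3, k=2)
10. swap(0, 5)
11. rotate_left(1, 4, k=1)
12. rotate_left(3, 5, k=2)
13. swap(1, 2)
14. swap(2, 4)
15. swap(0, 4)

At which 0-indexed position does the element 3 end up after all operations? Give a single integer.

After 1 (swap(1, 5)): [1, 3, 5, 2, 4, 0]
After 2 (reverse(3, 4)): [1, 3, 5, 4, 2, 0]
After 3 (rotate_left(1, 4, k=2)): [1, 4, 2, 3, 5, 0]
After 4 (rotate_left(2, 4, k=2)): [1, 4, 5, 2, 3, 0]
After 5 (reverse(4, 5)): [1, 4, 5, 2, 0, 3]
After 6 (swap(3, 1)): [1, 2, 5, 4, 0, 3]
After 7 (swap(3, 0)): [4, 2, 5, 1, 0, 3]
After 8 (reverse(2, 4)): [4, 2, 0, 1, 5, 3]
After 9 (rotate_left(1, 3, k=2)): [4, 1, 2, 0, 5, 3]
After 10 (swap(0, 5)): [3, 1, 2, 0, 5, 4]
After 11 (rotate_left(1, 4, k=1)): [3, 2, 0, 5, 1, 4]
After 12 (rotate_left(3, 5, k=2)): [3, 2, 0, 4, 5, 1]
After 13 (swap(1, 2)): [3, 0, 2, 4, 5, 1]
After 14 (swap(2, 4)): [3, 0, 5, 4, 2, 1]
After 15 (swap(0, 4)): [2, 0, 5, 4, 3, 1]

Answer: 4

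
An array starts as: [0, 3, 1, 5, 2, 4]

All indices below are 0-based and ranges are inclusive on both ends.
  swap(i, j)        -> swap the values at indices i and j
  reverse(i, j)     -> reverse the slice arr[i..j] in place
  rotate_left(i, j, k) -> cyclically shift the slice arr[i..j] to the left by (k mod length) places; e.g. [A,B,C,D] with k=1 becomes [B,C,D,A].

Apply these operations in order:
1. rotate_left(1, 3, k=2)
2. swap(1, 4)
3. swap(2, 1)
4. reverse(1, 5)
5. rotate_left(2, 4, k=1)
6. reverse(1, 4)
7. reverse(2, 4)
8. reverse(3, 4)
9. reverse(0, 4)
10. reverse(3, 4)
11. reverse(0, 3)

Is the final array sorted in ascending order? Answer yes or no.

Answer: no

Derivation:
After 1 (rotate_left(1, 3, k=2)): [0, 5, 3, 1, 2, 4]
After 2 (swap(1, 4)): [0, 2, 3, 1, 5, 4]
After 3 (swap(2, 1)): [0, 3, 2, 1, 5, 4]
After 4 (reverse(1, 5)): [0, 4, 5, 1, 2, 3]
After 5 (rotate_left(2, 4, k=1)): [0, 4, 1, 2, 5, 3]
After 6 (reverse(1, 4)): [0, 5, 2, 1, 4, 3]
After 7 (reverse(2, 4)): [0, 5, 4, 1, 2, 3]
After 8 (reverse(3, 4)): [0, 5, 4, 2, 1, 3]
After 9 (reverse(0, 4)): [1, 2, 4, 5, 0, 3]
After 10 (reverse(3, 4)): [1, 2, 4, 0, 5, 3]
After 11 (reverse(0, 3)): [0, 4, 2, 1, 5, 3]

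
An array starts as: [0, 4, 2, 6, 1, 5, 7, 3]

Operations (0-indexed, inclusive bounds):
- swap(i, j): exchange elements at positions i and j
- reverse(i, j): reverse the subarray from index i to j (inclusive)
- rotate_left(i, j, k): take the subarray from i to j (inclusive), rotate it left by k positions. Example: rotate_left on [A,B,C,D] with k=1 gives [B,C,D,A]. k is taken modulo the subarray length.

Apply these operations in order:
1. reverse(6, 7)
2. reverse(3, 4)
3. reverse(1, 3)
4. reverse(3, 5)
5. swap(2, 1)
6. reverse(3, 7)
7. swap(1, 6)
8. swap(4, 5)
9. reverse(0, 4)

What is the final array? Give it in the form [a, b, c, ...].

After 1 (reverse(6, 7)): [0, 4, 2, 6, 1, 5, 3, 7]
After 2 (reverse(3, 4)): [0, 4, 2, 1, 6, 5, 3, 7]
After 3 (reverse(1, 3)): [0, 1, 2, 4, 6, 5, 3, 7]
After 4 (reverse(3, 5)): [0, 1, 2, 5, 6, 4, 3, 7]
After 5 (swap(2, 1)): [0, 2, 1, 5, 6, 4, 3, 7]
After 6 (reverse(3, 7)): [0, 2, 1, 7, 3, 4, 6, 5]
After 7 (swap(1, 6)): [0, 6, 1, 7, 3, 4, 2, 5]
After 8 (swap(4, 5)): [0, 6, 1, 7, 4, 3, 2, 5]
After 9 (reverse(0, 4)): [4, 7, 1, 6, 0, 3, 2, 5]

Answer: [4, 7, 1, 6, 0, 3, 2, 5]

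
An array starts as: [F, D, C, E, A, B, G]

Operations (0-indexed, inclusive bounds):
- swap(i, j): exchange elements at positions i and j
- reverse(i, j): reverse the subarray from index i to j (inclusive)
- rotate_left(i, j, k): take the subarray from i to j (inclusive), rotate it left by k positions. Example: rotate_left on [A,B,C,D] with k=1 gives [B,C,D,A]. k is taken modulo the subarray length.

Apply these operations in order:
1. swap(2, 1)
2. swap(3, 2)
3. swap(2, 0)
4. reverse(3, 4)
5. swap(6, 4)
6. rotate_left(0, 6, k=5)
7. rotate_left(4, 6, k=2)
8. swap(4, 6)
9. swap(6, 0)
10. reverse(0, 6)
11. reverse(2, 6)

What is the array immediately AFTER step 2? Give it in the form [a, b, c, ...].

Answer: [F, C, E, D, A, B, G]

Derivation:
After 1 (swap(2, 1)): [F, C, D, E, A, B, G]
After 2 (swap(3, 2)): [F, C, E, D, A, B, G]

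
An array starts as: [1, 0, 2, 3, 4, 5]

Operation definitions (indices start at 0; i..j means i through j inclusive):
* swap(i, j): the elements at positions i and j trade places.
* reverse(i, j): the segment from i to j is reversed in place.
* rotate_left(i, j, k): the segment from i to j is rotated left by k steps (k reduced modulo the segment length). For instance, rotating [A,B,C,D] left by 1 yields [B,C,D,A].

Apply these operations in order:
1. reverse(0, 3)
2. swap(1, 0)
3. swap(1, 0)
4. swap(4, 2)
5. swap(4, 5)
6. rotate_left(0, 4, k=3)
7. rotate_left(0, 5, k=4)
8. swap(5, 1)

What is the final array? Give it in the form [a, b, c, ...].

Answer: [4, 2, 1, 5, 3, 0]

Derivation:
After 1 (reverse(0, 3)): [3, 2, 0, 1, 4, 5]
After 2 (swap(1, 0)): [2, 3, 0, 1, 4, 5]
After 3 (swap(1, 0)): [3, 2, 0, 1, 4, 5]
After 4 (swap(4, 2)): [3, 2, 4, 1, 0, 5]
After 5 (swap(4, 5)): [3, 2, 4, 1, 5, 0]
After 6 (rotate_left(0, 4, k=3)): [1, 5, 3, 2, 4, 0]
After 7 (rotate_left(0, 5, k=4)): [4, 0, 1, 5, 3, 2]
After 8 (swap(5, 1)): [4, 2, 1, 5, 3, 0]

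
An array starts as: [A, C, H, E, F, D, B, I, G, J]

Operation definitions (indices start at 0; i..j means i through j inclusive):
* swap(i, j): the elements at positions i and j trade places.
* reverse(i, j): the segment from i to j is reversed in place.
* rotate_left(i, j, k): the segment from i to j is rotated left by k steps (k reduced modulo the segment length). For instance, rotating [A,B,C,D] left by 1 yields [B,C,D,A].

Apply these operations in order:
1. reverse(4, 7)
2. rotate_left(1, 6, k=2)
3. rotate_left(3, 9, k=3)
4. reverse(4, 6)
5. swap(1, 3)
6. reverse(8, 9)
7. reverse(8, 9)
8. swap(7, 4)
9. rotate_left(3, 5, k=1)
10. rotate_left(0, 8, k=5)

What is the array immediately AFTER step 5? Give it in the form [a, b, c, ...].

Answer: [A, H, I, E, J, G, F, B, D, C]

Derivation:
After 1 (reverse(4, 7)): [A, C, H, E, I, B, D, F, G, J]
After 2 (rotate_left(1, 6, k=2)): [A, E, I, B, D, C, H, F, G, J]
After 3 (rotate_left(3, 9, k=3)): [A, E, I, H, F, G, J, B, D, C]
After 4 (reverse(4, 6)): [A, E, I, H, J, G, F, B, D, C]
After 5 (swap(1, 3)): [A, H, I, E, J, G, F, B, D, C]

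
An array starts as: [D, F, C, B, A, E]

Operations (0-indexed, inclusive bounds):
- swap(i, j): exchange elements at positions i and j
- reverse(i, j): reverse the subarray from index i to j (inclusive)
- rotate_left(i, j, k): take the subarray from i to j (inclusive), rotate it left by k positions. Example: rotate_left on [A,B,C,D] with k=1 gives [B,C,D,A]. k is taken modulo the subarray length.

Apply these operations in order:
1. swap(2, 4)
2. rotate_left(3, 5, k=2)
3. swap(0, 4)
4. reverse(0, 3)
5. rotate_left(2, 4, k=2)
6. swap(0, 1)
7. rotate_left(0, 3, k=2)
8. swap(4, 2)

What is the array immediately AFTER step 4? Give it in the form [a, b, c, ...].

After 1 (swap(2, 4)): [D, F, A, B, C, E]
After 2 (rotate_left(3, 5, k=2)): [D, F, A, E, B, C]
After 3 (swap(0, 4)): [B, F, A, E, D, C]
After 4 (reverse(0, 3)): [E, A, F, B, D, C]

Answer: [E, A, F, B, D, C]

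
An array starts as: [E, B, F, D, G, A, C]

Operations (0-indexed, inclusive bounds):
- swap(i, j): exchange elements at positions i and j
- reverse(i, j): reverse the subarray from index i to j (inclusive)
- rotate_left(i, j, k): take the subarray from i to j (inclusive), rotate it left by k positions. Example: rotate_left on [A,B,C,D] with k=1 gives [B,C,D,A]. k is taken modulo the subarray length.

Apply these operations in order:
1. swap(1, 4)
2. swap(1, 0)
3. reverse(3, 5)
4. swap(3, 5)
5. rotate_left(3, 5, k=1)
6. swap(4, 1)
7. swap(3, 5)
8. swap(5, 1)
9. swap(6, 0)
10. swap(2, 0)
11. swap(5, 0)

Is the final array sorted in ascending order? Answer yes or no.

Answer: yes

Derivation:
After 1 (swap(1, 4)): [E, G, F, D, B, A, C]
After 2 (swap(1, 0)): [G, E, F, D, B, A, C]
After 3 (reverse(3, 5)): [G, E, F, A, B, D, C]
After 4 (swap(3, 5)): [G, E, F, D, B, A, C]
After 5 (rotate_left(3, 5, k=1)): [G, E, F, B, A, D, C]
After 6 (swap(4, 1)): [G, A, F, B, E, D, C]
After 7 (swap(3, 5)): [G, A, F, D, E, B, C]
After 8 (swap(5, 1)): [G, B, F, D, E, A, C]
After 9 (swap(6, 0)): [C, B, F, D, E, A, G]
After 10 (swap(2, 0)): [F, B, C, D, E, A, G]
After 11 (swap(5, 0)): [A, B, C, D, E, F, G]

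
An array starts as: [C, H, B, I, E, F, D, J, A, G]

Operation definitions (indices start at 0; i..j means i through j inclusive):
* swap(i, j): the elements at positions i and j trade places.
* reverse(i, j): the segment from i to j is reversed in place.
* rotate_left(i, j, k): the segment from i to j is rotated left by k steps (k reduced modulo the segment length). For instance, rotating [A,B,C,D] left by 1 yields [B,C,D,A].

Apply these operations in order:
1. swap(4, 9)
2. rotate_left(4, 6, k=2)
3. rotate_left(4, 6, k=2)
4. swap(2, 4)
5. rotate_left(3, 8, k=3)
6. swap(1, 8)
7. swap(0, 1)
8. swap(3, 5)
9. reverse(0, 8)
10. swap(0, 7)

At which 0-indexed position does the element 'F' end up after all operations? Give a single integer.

After 1 (swap(4, 9)): [C, H, B, I, G, F, D, J, A, E]
After 2 (rotate_left(4, 6, k=2)): [C, H, B, I, D, G, F, J, A, E]
After 3 (rotate_left(4, 6, k=2)): [C, H, B, I, F, D, G, J, A, E]
After 4 (swap(2, 4)): [C, H, F, I, B, D, G, J, A, E]
After 5 (rotate_left(3, 8, k=3)): [C, H, F, G, J, A, I, B, D, E]
After 6 (swap(1, 8)): [C, D, F, G, J, A, I, B, H, E]
After 7 (swap(0, 1)): [D, C, F, G, J, A, I, B, H, E]
After 8 (swap(3, 5)): [D, C, F, A, J, G, I, B, H, E]
After 9 (reverse(0, 8)): [H, B, I, G, J, A, F, C, D, E]
After 10 (swap(0, 7)): [C, B, I, G, J, A, F, H, D, E]

Answer: 6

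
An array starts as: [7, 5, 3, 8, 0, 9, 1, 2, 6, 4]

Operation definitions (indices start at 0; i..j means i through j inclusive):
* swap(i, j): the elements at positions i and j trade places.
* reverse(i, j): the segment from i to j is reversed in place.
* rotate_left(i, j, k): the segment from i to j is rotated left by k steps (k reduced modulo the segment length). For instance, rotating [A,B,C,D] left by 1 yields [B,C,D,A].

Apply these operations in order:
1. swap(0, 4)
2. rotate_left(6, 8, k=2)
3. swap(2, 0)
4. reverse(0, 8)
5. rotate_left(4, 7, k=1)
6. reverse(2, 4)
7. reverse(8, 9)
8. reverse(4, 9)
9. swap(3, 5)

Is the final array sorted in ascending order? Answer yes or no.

After 1 (swap(0, 4)): [0, 5, 3, 8, 7, 9, 1, 2, 6, 4]
After 2 (rotate_left(6, 8, k=2)): [0, 5, 3, 8, 7, 9, 6, 1, 2, 4]
After 3 (swap(2, 0)): [3, 5, 0, 8, 7, 9, 6, 1, 2, 4]
After 4 (reverse(0, 8)): [2, 1, 6, 9, 7, 8, 0, 5, 3, 4]
After 5 (rotate_left(4, 7, k=1)): [2, 1, 6, 9, 8, 0, 5, 7, 3, 4]
After 6 (reverse(2, 4)): [2, 1, 8, 9, 6, 0, 5, 7, 3, 4]
After 7 (reverse(8, 9)): [2, 1, 8, 9, 6, 0, 5, 7, 4, 3]
After 8 (reverse(4, 9)): [2, 1, 8, 9, 3, 4, 7, 5, 0, 6]
After 9 (swap(3, 5)): [2, 1, 8, 4, 3, 9, 7, 5, 0, 6]

Answer: no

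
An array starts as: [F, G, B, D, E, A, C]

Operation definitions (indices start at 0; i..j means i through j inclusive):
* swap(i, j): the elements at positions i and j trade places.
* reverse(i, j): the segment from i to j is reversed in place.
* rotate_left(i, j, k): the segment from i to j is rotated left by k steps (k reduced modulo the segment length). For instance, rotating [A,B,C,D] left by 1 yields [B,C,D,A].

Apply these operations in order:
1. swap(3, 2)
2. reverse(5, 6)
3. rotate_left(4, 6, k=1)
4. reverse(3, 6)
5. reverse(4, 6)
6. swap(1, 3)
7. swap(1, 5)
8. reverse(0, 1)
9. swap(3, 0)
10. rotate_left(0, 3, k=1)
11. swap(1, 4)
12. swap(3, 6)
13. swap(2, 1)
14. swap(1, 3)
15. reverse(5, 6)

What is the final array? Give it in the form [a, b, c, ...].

After 1 (swap(3, 2)): [F, G, D, B, E, A, C]
After 2 (reverse(5, 6)): [F, G, D, B, E, C, A]
After 3 (rotate_left(4, 6, k=1)): [F, G, D, B, C, A, E]
After 4 (reverse(3, 6)): [F, G, D, E, A, C, B]
After 5 (reverse(4, 6)): [F, G, D, E, B, C, A]
After 6 (swap(1, 3)): [F, E, D, G, B, C, A]
After 7 (swap(1, 5)): [F, C, D, G, B, E, A]
After 8 (reverse(0, 1)): [C, F, D, G, B, E, A]
After 9 (swap(3, 0)): [G, F, D, C, B, E, A]
After 10 (rotate_left(0, 3, k=1)): [F, D, C, G, B, E, A]
After 11 (swap(1, 4)): [F, B, C, G, D, E, A]
After 12 (swap(3, 6)): [F, B, C, A, D, E, G]
After 13 (swap(2, 1)): [F, C, B, A, D, E, G]
After 14 (swap(1, 3)): [F, A, B, C, D, E, G]
After 15 (reverse(5, 6)): [F, A, B, C, D, G, E]

Answer: [F, A, B, C, D, G, E]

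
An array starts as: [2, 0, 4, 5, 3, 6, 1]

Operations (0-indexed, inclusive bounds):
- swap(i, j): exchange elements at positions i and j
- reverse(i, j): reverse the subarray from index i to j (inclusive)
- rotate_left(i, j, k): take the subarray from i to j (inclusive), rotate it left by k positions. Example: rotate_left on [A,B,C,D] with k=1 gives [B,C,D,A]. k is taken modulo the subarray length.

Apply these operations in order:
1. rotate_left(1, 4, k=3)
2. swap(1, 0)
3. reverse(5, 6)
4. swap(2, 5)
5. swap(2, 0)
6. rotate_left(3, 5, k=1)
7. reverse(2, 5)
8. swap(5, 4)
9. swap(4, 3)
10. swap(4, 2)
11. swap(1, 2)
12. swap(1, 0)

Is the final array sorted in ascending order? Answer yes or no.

After 1 (rotate_left(1, 4, k=3)): [2, 3, 0, 4, 5, 6, 1]
After 2 (swap(1, 0)): [3, 2, 0, 4, 5, 6, 1]
After 3 (reverse(5, 6)): [3, 2, 0, 4, 5, 1, 6]
After 4 (swap(2, 5)): [3, 2, 1, 4, 5, 0, 6]
After 5 (swap(2, 0)): [1, 2, 3, 4, 5, 0, 6]
After 6 (rotate_left(3, 5, k=1)): [1, 2, 3, 5, 0, 4, 6]
After 7 (reverse(2, 5)): [1, 2, 4, 0, 5, 3, 6]
After 8 (swap(5, 4)): [1, 2, 4, 0, 3, 5, 6]
After 9 (swap(4, 3)): [1, 2, 4, 3, 0, 5, 6]
After 10 (swap(4, 2)): [1, 2, 0, 3, 4, 5, 6]
After 11 (swap(1, 2)): [1, 0, 2, 3, 4, 5, 6]
After 12 (swap(1, 0)): [0, 1, 2, 3, 4, 5, 6]

Answer: yes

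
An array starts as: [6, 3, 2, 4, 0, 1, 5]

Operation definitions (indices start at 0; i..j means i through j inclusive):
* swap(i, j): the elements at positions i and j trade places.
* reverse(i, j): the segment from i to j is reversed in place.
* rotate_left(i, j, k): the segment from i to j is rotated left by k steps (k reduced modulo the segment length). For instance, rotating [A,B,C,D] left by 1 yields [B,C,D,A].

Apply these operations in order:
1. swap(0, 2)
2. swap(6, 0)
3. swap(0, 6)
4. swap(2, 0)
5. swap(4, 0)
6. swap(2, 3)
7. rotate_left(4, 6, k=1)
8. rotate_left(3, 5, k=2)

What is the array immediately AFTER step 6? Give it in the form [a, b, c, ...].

Answer: [0, 3, 4, 2, 6, 1, 5]

Derivation:
After 1 (swap(0, 2)): [2, 3, 6, 4, 0, 1, 5]
After 2 (swap(6, 0)): [5, 3, 6, 4, 0, 1, 2]
After 3 (swap(0, 6)): [2, 3, 6, 4, 0, 1, 5]
After 4 (swap(2, 0)): [6, 3, 2, 4, 0, 1, 5]
After 5 (swap(4, 0)): [0, 3, 2, 4, 6, 1, 5]
After 6 (swap(2, 3)): [0, 3, 4, 2, 6, 1, 5]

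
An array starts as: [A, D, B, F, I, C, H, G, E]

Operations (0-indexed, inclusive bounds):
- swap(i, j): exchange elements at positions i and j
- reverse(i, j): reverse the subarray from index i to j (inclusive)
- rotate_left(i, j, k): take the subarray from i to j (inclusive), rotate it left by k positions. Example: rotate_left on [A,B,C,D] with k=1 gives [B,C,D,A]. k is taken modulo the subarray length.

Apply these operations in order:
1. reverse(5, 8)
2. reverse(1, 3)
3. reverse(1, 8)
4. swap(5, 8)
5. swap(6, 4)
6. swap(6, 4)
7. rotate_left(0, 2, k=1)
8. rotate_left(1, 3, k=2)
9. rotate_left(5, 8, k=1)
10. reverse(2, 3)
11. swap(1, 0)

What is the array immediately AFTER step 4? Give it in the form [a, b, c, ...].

Answer: [A, C, H, G, E, F, D, B, I]

Derivation:
After 1 (reverse(5, 8)): [A, D, B, F, I, E, G, H, C]
After 2 (reverse(1, 3)): [A, F, B, D, I, E, G, H, C]
After 3 (reverse(1, 8)): [A, C, H, G, E, I, D, B, F]
After 4 (swap(5, 8)): [A, C, H, G, E, F, D, B, I]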